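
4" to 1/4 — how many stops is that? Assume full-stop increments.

4 stops

4 → 2 → 1 → 1/2 → 1/4 — count the steps: 4 stops.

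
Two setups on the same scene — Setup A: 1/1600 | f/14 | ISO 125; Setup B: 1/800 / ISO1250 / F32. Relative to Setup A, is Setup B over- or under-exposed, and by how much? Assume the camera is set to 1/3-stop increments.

2 stops brighter

Aperture: f/14 → f/16 → f/18 → f/20 → f/22 → f/25 → f/29 → f/32 — 2 1/3 stops stopped down (darker).
Shutter speed: 1/1600 → 1/1250 → 1/1000 → 1/800 — 1 stop longer (brighter).
ISO: 125 → 160 → 200 → 250 → 320 → 400 → 500 → 640 → 800 → 1000 → 1250 — 3 1/3 stops higher (brighter).
Net: −2 1/3 +1 +3 1/3 = +2 stops.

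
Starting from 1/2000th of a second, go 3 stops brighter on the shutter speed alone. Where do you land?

1/250s

Shutter speed: 1/2000 → 1/1000 → 1/500 → 1/250 — 3 stops longer (brighter).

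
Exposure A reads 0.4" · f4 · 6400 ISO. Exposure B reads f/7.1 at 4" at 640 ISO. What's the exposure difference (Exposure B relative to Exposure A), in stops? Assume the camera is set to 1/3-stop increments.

1 2/3 stops darker

Aperture: f/4 → f/4.5 → f/5 → f/5.6 → f/6.3 → f/7.1 — 1 2/3 stops smaller aperture (darker).
Shutter speed: 0.4 → 0.5 → 0.6 → 0.8 → 1 → 1.3 → 1.6 → 2 → 2.5 → 3.2 → 4 — 3 1/3 stops longer (brighter).
ISO: 6400 → 5000 → 4000 → 3200 → 2500 → 2000 → 1600 → 1250 → 1000 → 800 → 640 — 3 1/3 stops lower (darker).
Net: −1 2/3 +3 1/3 −3 1/3 = −1 2/3 stops.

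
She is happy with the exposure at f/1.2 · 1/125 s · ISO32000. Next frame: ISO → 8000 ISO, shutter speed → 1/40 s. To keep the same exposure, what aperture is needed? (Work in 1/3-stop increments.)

f/1.1

ISO: 32000 → 25600 → 20000 → 16000 → 12800 → 10000 → 8000 — 2 stops dropped (darker).
Shutter speed: 1/125 → 1/100 → 1/80 → 1/60 → 1/50 → 1/40 — 1 2/3 stops slower (brighter).
Net change so far: 1/3 stop darker. Offset with the aperture: f/1.2 → f/1.1.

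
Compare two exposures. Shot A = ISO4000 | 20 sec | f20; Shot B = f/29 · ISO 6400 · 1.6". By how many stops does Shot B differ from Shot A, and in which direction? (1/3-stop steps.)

Aperture: f/20 → f/22 → f/25 → f/29 — 1 stop stopped down (darker).
Shutter speed: 20 → 15 → 13 → 10 → 8 → 6 → 5 → 4 → 3.2 → 2.5 → 2 → 1.6 — 3 2/3 stops faster (darker).
ISO: 4000 → 5000 → 6400 — 2/3 stop raised (brighter).
Net: −1 −3 2/3 +2/3 = −4 stops.

4 stops darker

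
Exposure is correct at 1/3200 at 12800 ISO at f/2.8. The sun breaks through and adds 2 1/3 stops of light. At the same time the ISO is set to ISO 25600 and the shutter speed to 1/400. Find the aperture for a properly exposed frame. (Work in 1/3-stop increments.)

Scene light: 2 1/3 stops brighter.
ISO: 12800 → 16000 → 20000 → 25600 — 1 stop higher (brighter).
Shutter speed: 1/3200 → 1/2500 → 1/2000 → 1/1600 → 1/1250 → 1/1000 → 1/800 → 1/640 → 1/500 → 1/400 — 3 stops longer (brighter).
Net so far: 6 1/3 stops brighter. Aperture: f/2.8 → f/3.2 → f/3.5 → f/4 → f/4.5 → f/5 → f/5.6 → f/6.3 → f/7.1 → f/8 → f/9 → f/10 → f/11 → f/13 → f/14 → f/16 → f/18 → f/20 → f/22 → f/25.

f/25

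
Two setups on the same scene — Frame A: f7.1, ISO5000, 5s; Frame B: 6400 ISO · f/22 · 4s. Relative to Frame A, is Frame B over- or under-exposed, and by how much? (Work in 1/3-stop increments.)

Aperture: f/7.1 → f/8 → f/9 → f/10 → f/11 → f/13 → f/14 → f/16 → f/18 → f/20 → f/22 — 3 1/3 stops stopped down (darker).
Shutter speed: 5 → 4 — 1/3 stop faster (darker).
ISO: 5000 → 6400 — 1/3 stop higher (brighter).
Net: −3 1/3 −1/3 +1/3 = −3 1/3 stops.

3 1/3 stops darker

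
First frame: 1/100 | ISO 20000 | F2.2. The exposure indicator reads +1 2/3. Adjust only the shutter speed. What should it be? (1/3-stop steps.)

Overexposed by 1 2/3 stops → need 1 2/3 stops darker.
Shutter speed: 1/100 → 1/125 → 1/160 → 1/200 → 1/250 → 1/320.

1/320s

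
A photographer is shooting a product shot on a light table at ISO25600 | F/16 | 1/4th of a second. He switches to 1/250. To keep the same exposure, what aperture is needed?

f/2

Shutter speed: 1/4 → 1/8 → 1/15 → 1/30 → 1/60 → 1/125 → 1/250 — 6 stops faster (darker).
Need 6 stops brighter from the aperture: f/16 → f/11 → f/8 → f/5.6 → f/4 → f/2.8 → f/2.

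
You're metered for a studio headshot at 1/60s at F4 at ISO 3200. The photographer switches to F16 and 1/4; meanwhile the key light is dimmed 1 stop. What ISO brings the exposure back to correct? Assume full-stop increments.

ISO 6400

Scene light: 1 stop darker.
Aperture: f/4 → f/5.6 → f/8 → f/11 → f/16 — 4 stops smaller aperture (darker).
Shutter speed: 1/60 → 1/30 → 1/15 → 1/8 → 1/4 — 4 stops slower (brighter).
Net so far: 1 stop darker. ISO: 3200 → 6400.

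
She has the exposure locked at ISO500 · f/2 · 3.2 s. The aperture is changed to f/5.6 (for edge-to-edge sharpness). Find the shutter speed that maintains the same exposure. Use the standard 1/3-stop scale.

25 s

Aperture: f/2 → f/2.2 → f/2.5 → f/2.8 → f/3.2 → f/3.5 → f/4 → f/4.5 → f/5 → f/5.6 — 3 stops narrower (darker).
Need 3 stops brighter from the shutter speed: 3.2 → 4 → 5 → 6 → 8 → 10 → 13 → 15 → 20 → 25.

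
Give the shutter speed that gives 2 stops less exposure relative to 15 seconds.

Shutter speed: 15 → 8 → 4 — 2 stops shorter (darker).

4 s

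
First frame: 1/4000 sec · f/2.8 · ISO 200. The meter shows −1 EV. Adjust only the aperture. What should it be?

f/2

Underexposed by 1 stop → need 1 stop brighter.
Aperture: f/2.8 → f/2.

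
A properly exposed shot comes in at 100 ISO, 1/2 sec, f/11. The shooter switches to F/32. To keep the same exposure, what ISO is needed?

ISO 800

Aperture: f/11 → f/16 → f/22 → f/32 — 3 stops narrower (darker).
Need 3 stops brighter from the ISO: 100 → 200 → 400 → 800.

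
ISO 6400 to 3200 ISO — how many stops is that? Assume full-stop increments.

1 stop

6400 → 3200 — count the steps: 1 stop.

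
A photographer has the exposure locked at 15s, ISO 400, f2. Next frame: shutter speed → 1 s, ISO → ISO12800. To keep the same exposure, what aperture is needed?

Shutter speed: 15 → 8 → 4 → 2 → 1 — 4 stops shorter (darker).
ISO: 400 → 800 → 1600 → 3200 → 6400 → 12800 — 5 stops raised (brighter).
Net change so far: 1 stop brighter. Offset with the aperture: f/2 → f/2.8.

f/2.8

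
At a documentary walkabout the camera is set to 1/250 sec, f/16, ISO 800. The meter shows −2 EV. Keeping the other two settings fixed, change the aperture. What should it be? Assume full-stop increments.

Underexposed by 2 stops → need 2 stops brighter.
Aperture: f/16 → f/11 → f/8.

f/8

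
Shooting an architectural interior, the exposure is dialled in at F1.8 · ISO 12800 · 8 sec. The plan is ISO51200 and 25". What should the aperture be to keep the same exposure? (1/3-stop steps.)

ISO: 12800 → 16000 → 20000 → 25600 → 32000 → 40000 → 51200 — 2 stops raised (brighter).
Shutter speed: 8 → 10 → 13 → 15 → 20 → 25 — 1 2/3 stops longer (brighter).
Net change so far: 3 2/3 stops brighter. Offset with the aperture: f/1.8 → f/2 → f/2.2 → f/2.5 → f/2.8 → f/3.2 → f/3.5 → f/4 → f/4.5 → f/5 → f/5.6 → f/6.3.

f/6.3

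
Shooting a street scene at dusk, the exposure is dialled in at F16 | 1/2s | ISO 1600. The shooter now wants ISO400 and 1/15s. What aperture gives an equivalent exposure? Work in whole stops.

f/2.8

ISO: 1600 → 800 → 400 — 2 stops dropped (darker).
Shutter speed: 1/2 → 1/4 → 1/8 → 1/15 — 3 stops shorter (darker).
Net change so far: 5 stops darker. Offset with the aperture: f/16 → f/11 → f/8 → f/5.6 → f/4 → f/2.8.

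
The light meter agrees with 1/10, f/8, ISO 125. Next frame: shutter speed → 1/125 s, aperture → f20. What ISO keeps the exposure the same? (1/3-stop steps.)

ISO 10000

Shutter speed: 1/10 → 1/13 → 1/15 → 1/20 → 1/25 → 1/30 → 1/40 → 1/50 → 1/60 → 1/80 → 1/100 → 1/125 — 3 2/3 stops faster (darker).
Aperture: f/8 → f/9 → f/10 → f/11 → f/13 → f/14 → f/16 → f/18 → f/20 — 2 2/3 stops narrower (darker).
Net change so far: 6 1/3 stops darker. Offset with the ISO: 125 → 160 → 200 → 250 → 320 → 400 → 500 → 640 → 800 → 1000 → 1250 → 1600 → 2000 → 2500 → 3200 → 4000 → 5000 → 6400 → 8000 → 10000.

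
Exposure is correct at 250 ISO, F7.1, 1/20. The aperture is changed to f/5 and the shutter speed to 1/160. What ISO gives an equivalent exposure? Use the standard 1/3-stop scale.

Aperture: f/7.1 → f/6.3 → f/5.6 → f/5 — 1 stop opened up (brighter).
Shutter speed: 1/20 → 1/25 → 1/30 → 1/40 → 1/50 → 1/60 → 1/80 → 1/100 → 1/125 → 1/160 — 3 stops shorter (darker).
Net change so far: 2 stops darker. Offset with the ISO: 250 → 320 → 400 → 500 → 640 → 800 → 1000.

ISO 1000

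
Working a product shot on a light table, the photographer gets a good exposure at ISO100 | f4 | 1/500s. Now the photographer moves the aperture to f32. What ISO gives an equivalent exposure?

ISO 6400

Aperture: f/4 → f/5.6 → f/8 → f/11 → f/16 → f/22 → f/32 — 6 stops narrower (darker).
Need 6 stops brighter from the ISO: 100 → 200 → 400 → 800 → 1600 → 3200 → 6400.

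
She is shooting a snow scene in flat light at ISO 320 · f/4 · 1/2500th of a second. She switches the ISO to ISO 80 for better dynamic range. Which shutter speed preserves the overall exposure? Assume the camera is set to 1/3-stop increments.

ISO: 320 → 250 → 200 → 160 → 125 → 100 → 80 — 2 stops dropped (darker).
Need 2 stops brighter from the shutter speed: 1/2500 → 1/2000 → 1/1600 → 1/1250 → 1/1000 → 1/800 → 1/640.

1/640s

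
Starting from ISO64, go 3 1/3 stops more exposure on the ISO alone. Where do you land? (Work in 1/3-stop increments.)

ISO: 64 → 80 → 100 → 125 → 160 → 200 → 250 → 320 → 400 → 500 → 640 — 3 1/3 stops higher (brighter).

ISO 640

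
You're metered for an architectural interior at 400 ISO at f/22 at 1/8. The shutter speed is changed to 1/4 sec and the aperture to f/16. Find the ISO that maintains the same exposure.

ISO 100

Shutter speed: 1/8 → 1/4 — 1 stop slower (brighter).
Aperture: f/22 → f/16 — 1 stop wider (brighter).
Net change so far: 2 stops brighter. Offset with the ISO: 400 → 200 → 100.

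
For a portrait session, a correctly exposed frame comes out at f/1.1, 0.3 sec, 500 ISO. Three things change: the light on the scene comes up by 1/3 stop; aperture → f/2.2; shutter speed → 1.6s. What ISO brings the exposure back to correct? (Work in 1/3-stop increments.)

Scene light: 1/3 stop brighter.
Aperture: f/1.1 → f/1.2 → f/1.4 → f/1.6 → f/1.8 → f/2 → f/2.2 — 2 stops smaller aperture (darker).
Shutter speed: 0.3 → 0.4 → 0.5 → 0.6 → 0.8 → 1 → 1.3 → 1.6 — 2 1/3 stops slower (brighter).
Net so far: 2/3 stop brighter. ISO: 500 → 400 → 320.

ISO 320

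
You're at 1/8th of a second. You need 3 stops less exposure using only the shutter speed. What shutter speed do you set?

1/60s

Shutter speed: 1/8 → 1/15 → 1/30 → 1/60 — 3 stops faster (darker).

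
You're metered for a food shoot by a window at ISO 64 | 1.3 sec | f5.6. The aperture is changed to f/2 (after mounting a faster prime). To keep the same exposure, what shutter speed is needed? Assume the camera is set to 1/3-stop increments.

Aperture: f/5.6 → f/5 → f/4.5 → f/4 → f/3.5 → f/3.2 → f/2.8 → f/2.5 → f/2.2 → f/2 — 3 stops opened up (brighter).
Need 3 stops darker from the shutter speed: 1.3 → 1 → 0.8 → 0.6 → 0.5 → 0.4 → 0.3 → 1/4 → 1/5 → 1/6.

1/6s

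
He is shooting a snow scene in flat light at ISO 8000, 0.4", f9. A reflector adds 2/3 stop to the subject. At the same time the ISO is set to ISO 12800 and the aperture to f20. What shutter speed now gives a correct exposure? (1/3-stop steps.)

0.8 s

Scene light: 2/3 stop brighter.
ISO: 8000 → 10000 → 12800 — 2/3 stop higher (brighter).
Aperture: f/9 → f/10 → f/11 → f/13 → f/14 → f/16 → f/18 → f/20 — 2 1/3 stops stopped down (darker).
Net so far: 1 stop darker. Shutter speed: 0.4 → 0.5 → 0.6 → 0.8.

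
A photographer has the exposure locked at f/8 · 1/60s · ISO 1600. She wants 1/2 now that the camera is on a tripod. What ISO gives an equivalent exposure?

ISO 50

Shutter speed: 1/60 → 1/30 → 1/15 → 1/8 → 1/4 → 1/2 — 5 stops longer (brighter).
Need 5 stops darker from the ISO: 1600 → 800 → 400 → 200 → 100 → 50.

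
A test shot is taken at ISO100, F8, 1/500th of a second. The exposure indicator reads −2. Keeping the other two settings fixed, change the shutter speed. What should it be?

Underexposed by 2 stops → need 2 stops brighter.
Shutter speed: 1/500 → 1/250 → 1/125.

1/125s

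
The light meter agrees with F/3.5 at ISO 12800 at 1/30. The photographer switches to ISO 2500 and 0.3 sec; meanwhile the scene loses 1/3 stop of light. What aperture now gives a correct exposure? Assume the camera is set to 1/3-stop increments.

Scene light: 1/3 stop darker.
ISO: 12800 → 10000 → 8000 → 6400 → 5000 → 4000 → 3200 → 2500 — 2 1/3 stops lower (darker).
Shutter speed: 1/30 → 1/25 → 1/20 → 1/15 → 1/13 → 1/10 → 1/8 → 1/6 → 1/5 → 1/4 → 0.3 — 3 1/3 stops longer (brighter).
Net so far: 2/3 stop brighter. Aperture: f/3.5 → f/4 → f/4.5.

f/4.5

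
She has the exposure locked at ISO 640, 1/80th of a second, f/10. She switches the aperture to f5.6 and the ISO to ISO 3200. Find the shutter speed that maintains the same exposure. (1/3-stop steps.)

Aperture: f/10 → f/9 → f/8 → f/7.1 → f/6.3 → f/5.6 — 1 2/3 stops opened up (brighter).
ISO: 640 → 800 → 1000 → 1250 → 1600 → 2000 → 2500 → 3200 — 2 1/3 stops raised (brighter).
Net change so far: 4 stops brighter. Offset with the shutter speed: 1/80 → 1/100 → 1/125 → 1/160 → 1/200 → 1/250 → 1/320 → 1/400 → 1/500 → 1/640 → 1/800 → 1/1000 → 1/1250.

1/1250s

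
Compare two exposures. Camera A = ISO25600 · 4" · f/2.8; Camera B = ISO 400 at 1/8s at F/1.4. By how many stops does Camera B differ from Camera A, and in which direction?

9 stops darker

Aperture: f/2.8 → f/2 → f/1.4 — 2 stops opened up (brighter).
Shutter speed: 4 → 2 → 1 → 1/2 → 1/4 → 1/8 — 5 stops shorter (darker).
ISO: 25600 → 12800 → 6400 → 3200 → 1600 → 800 → 400 — 6 stops lower (darker).
Net: +2 −5 −6 = −9 stops.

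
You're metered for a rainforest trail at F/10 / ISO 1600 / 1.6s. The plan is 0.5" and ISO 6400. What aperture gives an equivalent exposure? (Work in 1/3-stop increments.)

f/11

Shutter speed: 1.6 → 1.3 → 1 → 0.8 → 0.6 → 0.5 — 1 2/3 stops shorter (darker).
ISO: 1600 → 2000 → 2500 → 3200 → 4000 → 5000 → 6400 — 2 stops higher (brighter).
Net change so far: 1/3 stop brighter. Offset with the aperture: f/10 → f/11.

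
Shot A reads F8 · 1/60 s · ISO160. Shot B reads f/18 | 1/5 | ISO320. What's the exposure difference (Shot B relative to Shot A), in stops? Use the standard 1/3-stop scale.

2 1/3 stops brighter

Aperture: f/8 → f/9 → f/10 → f/11 → f/13 → f/14 → f/16 → f/18 — 2 1/3 stops stopped down (darker).
Shutter speed: 1/60 → 1/50 → 1/40 → 1/30 → 1/25 → 1/20 → 1/15 → 1/13 → 1/10 → 1/8 → 1/6 → 1/5 — 3 2/3 stops longer (brighter).
ISO: 160 → 200 → 250 → 320 — 1 stop higher (brighter).
Net: −2 1/3 +3 2/3 +1 = +2 1/3 stops.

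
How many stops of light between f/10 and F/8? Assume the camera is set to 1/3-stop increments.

f/10 → f/9 → f/8 — count the steps: 2 third-stops = 2/3 stop.

2/3 stop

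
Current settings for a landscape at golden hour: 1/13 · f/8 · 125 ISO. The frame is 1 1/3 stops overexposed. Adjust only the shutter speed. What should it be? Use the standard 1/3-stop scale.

Overexposed by 1 1/3 stops → need 1 1/3 stops darker.
Shutter speed: 1/13 → 1/15 → 1/20 → 1/25 → 1/30.

1/30s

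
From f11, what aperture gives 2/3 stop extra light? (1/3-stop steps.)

f/9

Aperture: f/11 → f/10 → f/9 — 2/3 stop opened up (brighter).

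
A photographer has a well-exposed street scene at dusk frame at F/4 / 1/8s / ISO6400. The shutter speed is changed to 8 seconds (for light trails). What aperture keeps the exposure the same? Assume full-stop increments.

Shutter speed: 1/8 → 1/4 → 1/2 → 1 → 2 → 4 → 8 — 6 stops longer (brighter).
Need 6 stops darker from the aperture: f/4 → f/5.6 → f/8 → f/11 → f/16 → f/22 → f/32.

f/32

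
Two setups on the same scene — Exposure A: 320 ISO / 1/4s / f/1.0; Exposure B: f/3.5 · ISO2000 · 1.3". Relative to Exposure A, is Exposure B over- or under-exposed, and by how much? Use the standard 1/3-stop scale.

1 1/3 stops brighter

Aperture: f/1.0 → f/1.1 → f/1.2 → f/1.4 → f/1.6 → f/1.8 → f/2 → f/2.2 → f/2.5 → f/2.8 → f/3.2 → f/3.5 — 3 2/3 stops smaller aperture (darker).
Shutter speed: 1/4 → 0.3 → 0.4 → 0.5 → 0.6 → 0.8 → 1 → 1.3 — 2 1/3 stops longer (brighter).
ISO: 320 → 400 → 500 → 640 → 800 → 1000 → 1250 → 1600 → 2000 — 2 2/3 stops higher (brighter).
Net: −3 2/3 +2 1/3 +2 2/3 = +1 1/3 stops.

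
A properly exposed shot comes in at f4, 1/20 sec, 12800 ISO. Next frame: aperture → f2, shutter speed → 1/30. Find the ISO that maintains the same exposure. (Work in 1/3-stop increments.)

ISO 5000

Aperture: f/4 → f/3.5 → f/3.2 → f/2.8 → f/2.5 → f/2.2 → f/2 — 2 stops wider (brighter).
Shutter speed: 1/20 → 1/25 → 1/30 — 2/3 stop faster (darker).
Net change so far: 1 1/3 stops brighter. Offset with the ISO: 12800 → 10000 → 8000 → 6400 → 5000.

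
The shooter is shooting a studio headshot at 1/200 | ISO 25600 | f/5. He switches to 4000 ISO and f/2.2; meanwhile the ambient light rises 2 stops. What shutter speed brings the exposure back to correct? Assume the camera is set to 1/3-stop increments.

Scene light: 2 stops brighter.
ISO: 25600 → 20000 → 16000 → 12800 → 10000 → 8000 → 6400 → 5000 → 4000 — 2 2/3 stops dropped (darker).
Aperture: f/5 → f/4.5 → f/4 → f/3.5 → f/3.2 → f/2.8 → f/2.5 → f/2.2 — 2 1/3 stops larger aperture (brighter).
Net so far: 1 2/3 stops brighter. Shutter speed: 1/200 → 1/250 → 1/320 → 1/400 → 1/500 → 1/640.

1/640s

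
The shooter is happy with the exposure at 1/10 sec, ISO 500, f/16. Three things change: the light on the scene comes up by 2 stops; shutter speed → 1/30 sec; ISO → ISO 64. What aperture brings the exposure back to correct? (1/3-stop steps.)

f/6.3

Scene light: 2 stops brighter.
Shutter speed: 1/10 → 1/13 → 1/15 → 1/20 → 1/25 → 1/30 — 1 2/3 stops faster (darker).
ISO: 500 → 400 → 320 → 250 → 200 → 160 → 125 → 100 → 80 → 64 — 3 stops lower (darker).
Net so far: 2 2/3 stops darker. Aperture: f/16 → f/14 → f/13 → f/11 → f/10 → f/9 → f/8 → f/7.1 → f/6.3.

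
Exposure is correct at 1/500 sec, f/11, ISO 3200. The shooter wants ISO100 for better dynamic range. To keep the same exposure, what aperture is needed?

f/2

ISO: 3200 → 1600 → 800 → 400 → 200 → 100 — 5 stops dropped (darker).
Need 5 stops brighter from the aperture: f/11 → f/8 → f/5.6 → f/4 → f/2.8 → f/2.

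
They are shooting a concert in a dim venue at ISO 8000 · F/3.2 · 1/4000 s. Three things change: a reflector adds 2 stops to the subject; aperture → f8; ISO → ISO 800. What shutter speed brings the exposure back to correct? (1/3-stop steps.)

Scene light: 2 stops brighter.
Aperture: f/3.2 → f/3.5 → f/4 → f/4.5 → f/5 → f/5.6 → f/6.3 → f/7.1 → f/8 — 2 2/3 stops smaller aperture (darker).
ISO: 8000 → 6400 → 5000 → 4000 → 3200 → 2500 → 2000 → 1600 → 1250 → 1000 → 800 — 3 1/3 stops dropped (darker).
Net so far: 4 stops darker. Shutter speed: 1/4000 → 1/3200 → 1/2500 → 1/2000 → 1/1600 → 1/1250 → 1/1000 → 1/800 → 1/640 → 1/500 → 1/400 → 1/320 → 1/250.

1/250s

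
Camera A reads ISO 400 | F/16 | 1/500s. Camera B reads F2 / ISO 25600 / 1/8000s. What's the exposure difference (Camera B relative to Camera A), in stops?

Aperture: f/16 → f/11 → f/8 → f/5.6 → f/4 → f/2.8 → f/2 — 6 stops wider (brighter).
Shutter speed: 1/500 → 1/1000 → 1/2000 → 1/4000 → 1/8000 — 4 stops shorter (darker).
ISO: 400 → 800 → 1600 → 3200 → 6400 → 12800 → 25600 — 6 stops higher (brighter).
Net: +6 −4 +6 = +8 stops.

8 stops brighter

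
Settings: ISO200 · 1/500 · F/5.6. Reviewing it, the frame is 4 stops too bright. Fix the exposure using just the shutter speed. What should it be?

1/8000s

Overexposed by 4 stops → need 4 stops darker.
Shutter speed: 1/500 → 1/1000 → 1/2000 → 1/4000 → 1/8000.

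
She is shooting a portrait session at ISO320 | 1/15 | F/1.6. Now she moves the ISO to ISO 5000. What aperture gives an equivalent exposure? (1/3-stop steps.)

ISO: 320 → 400 → 500 → 640 → 800 → 1000 → 1250 → 1600 → 2000 → 2500 → 3200 → 4000 → 5000 — 4 stops raised (brighter).
Need 4 stops darker from the aperture: f/1.6 → f/1.8 → f/2 → f/2.2 → f/2.5 → f/2.8 → f/3.2 → f/3.5 → f/4 → f/4.5 → f/5 → f/5.6 → f/6.3.

f/6.3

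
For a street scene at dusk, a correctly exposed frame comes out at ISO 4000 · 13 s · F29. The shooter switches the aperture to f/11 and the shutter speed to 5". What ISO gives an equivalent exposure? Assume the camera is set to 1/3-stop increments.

ISO 1600

Aperture: f/29 → f/25 → f/22 → f/20 → f/18 → f/16 → f/14 → f/13 → f/11 — 2 2/3 stops opened up (brighter).
Shutter speed: 13 → 10 → 8 → 6 → 5 — 1 1/3 stops shorter (darker).
Net change so far: 1 1/3 stops brighter. Offset with the ISO: 4000 → 3200 → 2500 → 2000 → 1600.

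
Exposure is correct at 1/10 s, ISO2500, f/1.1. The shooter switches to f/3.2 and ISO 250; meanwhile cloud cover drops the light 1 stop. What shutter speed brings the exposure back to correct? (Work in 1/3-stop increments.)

15 s

Scene light: 1 stop darker.
Aperture: f/1.1 → f/1.2 → f/1.4 → f/1.6 → f/1.8 → f/2 → f/2.2 → f/2.5 → f/2.8 → f/3.2 — 3 stops stopped down (darker).
ISO: 2500 → 2000 → 1600 → 1250 → 1000 → 800 → 640 → 500 → 400 → 320 → 250 — 3 1/3 stops lower (darker).
Net so far: 7 1/3 stops darker. Shutter speed: 1/10 → 1/8 → 1/6 → 1/5 → 1/4 → 0.3 → 0.4 → 0.5 → 0.6 → 0.8 → 1 → 1.3 → 1.6 → 2 → 2.5 → 3.2 → 4 → 5 → 6 → 8 → 10 → 13 → 15.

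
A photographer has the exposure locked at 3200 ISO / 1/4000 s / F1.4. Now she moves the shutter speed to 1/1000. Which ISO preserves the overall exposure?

Shutter speed: 1/4000 → 1/2000 → 1/1000 — 2 stops longer (brighter).
Need 2 stops darker from the ISO: 3200 → 1600 → 800.

ISO 800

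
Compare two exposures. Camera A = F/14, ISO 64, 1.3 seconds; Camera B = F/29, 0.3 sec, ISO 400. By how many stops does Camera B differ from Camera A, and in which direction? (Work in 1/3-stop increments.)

1 1/3 stops darker

Aperture: f/14 → f/16 → f/18 → f/20 → f/22 → f/25 → f/29 — 2 stops stopped down (darker).
Shutter speed: 1.3 → 1 → 0.8 → 0.6 → 0.5 → 0.4 → 0.3 — 2 stops faster (darker).
ISO: 64 → 80 → 100 → 125 → 160 → 200 → 250 → 320 → 400 — 2 2/3 stops raised (brighter).
Net: −2 −2 +2 2/3 = −1 1/3 stops.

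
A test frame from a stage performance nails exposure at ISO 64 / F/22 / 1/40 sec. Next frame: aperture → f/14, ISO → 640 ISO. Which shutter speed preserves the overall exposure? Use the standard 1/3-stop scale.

1/1000s

Aperture: f/22 → f/20 → f/18 → f/16 → f/14 — 1 1/3 stops larger aperture (brighter).
ISO: 64 → 80 → 100 → 125 → 160 → 200 → 250 → 320 → 400 → 500 → 640 — 3 1/3 stops raised (brighter).
Net change so far: 4 2/3 stops brighter. Offset with the shutter speed: 1/40 → 1/50 → 1/60 → 1/80 → 1/100 → 1/125 → 1/160 → 1/200 → 1/250 → 1/320 → 1/400 → 1/500 → 1/640 → 1/800 → 1/1000.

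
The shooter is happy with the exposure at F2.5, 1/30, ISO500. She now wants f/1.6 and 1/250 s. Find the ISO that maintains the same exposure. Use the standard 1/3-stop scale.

Aperture: f/2.5 → f/2.2 → f/2 → f/1.8 → f/1.6 — 1 1/3 stops larger aperture (brighter).
Shutter speed: 1/30 → 1/40 → 1/50 → 1/60 → 1/80 → 1/100 → 1/125 → 1/160 → 1/200 → 1/250 — 3 stops shorter (darker).
Net change so far: 1 2/3 stops darker. Offset with the ISO: 500 → 640 → 800 → 1000 → 1250 → 1600.

ISO 1600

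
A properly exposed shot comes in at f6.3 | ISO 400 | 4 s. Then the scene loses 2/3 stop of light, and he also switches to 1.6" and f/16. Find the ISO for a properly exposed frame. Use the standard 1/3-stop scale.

Scene light: 2/3 stop darker.
Shutter speed: 4 → 3.2 → 2.5 → 2 → 1.6 — 1 1/3 stops faster (darker).
Aperture: f/6.3 → f/7.1 → f/8 → f/9 → f/10 → f/11 → f/13 → f/14 → f/16 — 2 2/3 stops smaller aperture (darker).
Net so far: 4 2/3 stops darker. ISO: 400 → 500 → 640 → 800 → 1000 → 1250 → 1600 → 2000 → 2500 → 3200 → 4000 → 5000 → 6400 → 8000 → 10000.

ISO 10000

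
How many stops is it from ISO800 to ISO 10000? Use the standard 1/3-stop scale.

800 → 1000 → 1250 → 1600 → 2000 → 2500 → 3200 → 4000 → 5000 → 6400 → 8000 → 10000 — count the steps: 11 third-stops = 3 2/3 stops.

3 2/3 stops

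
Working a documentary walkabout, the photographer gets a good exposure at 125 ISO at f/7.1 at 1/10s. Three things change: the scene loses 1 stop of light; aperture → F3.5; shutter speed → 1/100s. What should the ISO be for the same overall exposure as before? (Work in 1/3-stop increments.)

Scene light: 1 stop darker.
Aperture: f/7.1 → f/6.3 → f/5.6 → f/5 → f/4.5 → f/4 → f/3.5 — 2 stops opened up (brighter).
Shutter speed: 1/10 → 1/13 → 1/15 → 1/20 → 1/25 → 1/30 → 1/40 → 1/50 → 1/60 → 1/80 → 1/100 — 3 1/3 stops shorter (darker).
Net so far: 2 1/3 stops darker. ISO: 125 → 160 → 200 → 250 → 320 → 400 → 500 → 640.

ISO 640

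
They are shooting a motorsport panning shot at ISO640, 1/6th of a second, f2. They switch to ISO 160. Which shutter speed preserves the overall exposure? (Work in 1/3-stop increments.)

ISO: 640 → 500 → 400 → 320 → 250 → 200 → 160 — 2 stops lower (darker).
Need 2 stops brighter from the shutter speed: 1/6 → 1/5 → 1/4 → 0.3 → 0.4 → 0.5 → 0.6.

0.6 s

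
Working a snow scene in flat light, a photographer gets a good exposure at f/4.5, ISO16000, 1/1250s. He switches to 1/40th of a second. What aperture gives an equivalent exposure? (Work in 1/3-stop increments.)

f/25

Shutter speed: 1/1250 → 1/1000 → 1/800 → 1/640 → 1/500 → 1/400 → 1/320 → 1/250 → 1/200 → 1/160 → 1/125 → 1/100 → 1/80 → 1/60 → 1/50 → 1/40 — 5 stops longer (brighter).
Need 5 stops darker from the aperture: f/4.5 → f/5 → f/5.6 → f/6.3 → f/7.1 → f/8 → f/9 → f/10 → f/11 → f/13 → f/14 → f/16 → f/18 → f/20 → f/22 → f/25.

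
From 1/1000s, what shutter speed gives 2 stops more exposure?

1/250s

Shutter speed: 1/1000 → 1/500 → 1/250 — 2 stops longer (brighter).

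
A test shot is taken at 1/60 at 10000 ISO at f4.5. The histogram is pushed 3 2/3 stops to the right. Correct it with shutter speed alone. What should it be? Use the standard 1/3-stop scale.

1/800s

Overexposed by 3 2/3 stops → need 3 2/3 stops darker.
Shutter speed: 1/60 → 1/80 → 1/100 → 1/125 → 1/160 → 1/200 → 1/250 → 1/320 → 1/400 → 1/500 → 1/640 → 1/800.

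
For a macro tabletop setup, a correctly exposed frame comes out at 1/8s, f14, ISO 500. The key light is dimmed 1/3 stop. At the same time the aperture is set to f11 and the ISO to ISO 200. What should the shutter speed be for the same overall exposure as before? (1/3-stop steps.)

Scene light: 1/3 stop darker.
Aperture: f/14 → f/13 → f/11 — 2/3 stop opened up (brighter).
ISO: 500 → 400 → 320 → 250 → 200 — 1 1/3 stops lower (darker).
Net so far: 1 stop darker. Shutter speed: 1/8 → 1/6 → 1/5 → 1/4.

1/4s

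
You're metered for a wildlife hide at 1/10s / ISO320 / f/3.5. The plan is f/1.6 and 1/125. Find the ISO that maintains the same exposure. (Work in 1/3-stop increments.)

Aperture: f/3.5 → f/3.2 → f/2.8 → f/2.5 → f/2.2 → f/2 → f/1.8 → f/1.6 — 2 1/3 stops larger aperture (brighter).
Shutter speed: 1/10 → 1/13 → 1/15 → 1/20 → 1/25 → 1/30 → 1/40 → 1/50 → 1/60 → 1/80 → 1/100 → 1/125 — 3 2/3 stops shorter (darker).
Net change so far: 1 1/3 stops darker. Offset with the ISO: 320 → 400 → 500 → 640 → 800.

ISO 800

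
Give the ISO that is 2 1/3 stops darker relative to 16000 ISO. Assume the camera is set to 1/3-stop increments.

ISO 3200

ISO: 16000 → 12800 → 10000 → 8000 → 6400 → 5000 → 4000 → 3200 — 2 1/3 stops lower (darker).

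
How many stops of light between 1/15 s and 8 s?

7 stops

1/15 → 1/8 → 1/4 → 1/2 → 1 → 2 → 4 → 8 — count the steps: 7 stops.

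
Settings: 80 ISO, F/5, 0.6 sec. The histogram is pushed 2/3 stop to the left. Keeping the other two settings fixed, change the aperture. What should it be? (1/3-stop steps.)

Underexposed by 2/3 stop → need 2/3 stop brighter.
Aperture: f/5 → f/4.5 → f/4.

f/4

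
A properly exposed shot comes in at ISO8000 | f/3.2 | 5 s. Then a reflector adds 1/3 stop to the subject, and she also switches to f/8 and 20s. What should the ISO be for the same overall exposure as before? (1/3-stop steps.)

Scene light: 1/3 stop brighter.
Aperture: f/3.2 → f/3.5 → f/4 → f/4.5 → f/5 → f/5.6 → f/6.3 → f/7.1 → f/8 — 2 2/3 stops stopped down (darker).
Shutter speed: 5 → 6 → 8 → 10 → 13 → 15 → 20 — 2 stops longer (brighter).
Net so far: 1/3 stop darker. ISO: 8000 → 10000.

ISO 10000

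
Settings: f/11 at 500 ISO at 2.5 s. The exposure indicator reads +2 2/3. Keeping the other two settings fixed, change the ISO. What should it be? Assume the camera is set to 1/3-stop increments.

ISO 80

Overexposed by 2 2/3 stops → need 2 2/3 stops darker.
ISO: 500 → 400 → 320 → 250 → 200 → 160 → 125 → 100 → 80.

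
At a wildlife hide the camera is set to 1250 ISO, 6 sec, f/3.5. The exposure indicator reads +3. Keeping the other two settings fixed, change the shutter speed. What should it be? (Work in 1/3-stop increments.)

0.8 s

Overexposed by 3 stops → need 3 stops darker.
Shutter speed: 6 → 5 → 4 → 3.2 → 2.5 → 2 → 1.6 → 1.3 → 1 → 0.8.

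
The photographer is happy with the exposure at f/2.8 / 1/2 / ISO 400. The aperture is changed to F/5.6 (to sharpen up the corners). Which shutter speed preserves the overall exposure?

Aperture: f/2.8 → f/4 → f/5.6 — 2 stops stopped down (darker).
Need 2 stops brighter from the shutter speed: 1/2 → 1 → 2.

2 s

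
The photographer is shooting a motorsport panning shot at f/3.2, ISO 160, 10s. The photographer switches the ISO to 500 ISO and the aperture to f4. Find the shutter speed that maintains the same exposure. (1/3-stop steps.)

5 s

ISO: 160 → 200 → 250 → 320 → 400 → 500 — 1 2/3 stops raised (brighter).
Aperture: f/3.2 → f/3.5 → f/4 — 2/3 stop narrower (darker).
Net change so far: 1 stop brighter. Offset with the shutter speed: 10 → 8 → 6 → 5.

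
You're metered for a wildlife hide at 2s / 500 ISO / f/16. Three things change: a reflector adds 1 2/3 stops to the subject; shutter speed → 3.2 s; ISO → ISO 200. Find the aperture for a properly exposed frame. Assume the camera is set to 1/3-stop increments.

Scene light: 1 2/3 stops brighter.
Shutter speed: 2 → 2.5 → 3.2 — 2/3 stop slower (brighter).
ISO: 500 → 400 → 320 → 250 → 200 — 1 1/3 stops dropped (darker).
Net so far: 1 stop brighter. Aperture: f/16 → f/18 → f/20 → f/22.

f/22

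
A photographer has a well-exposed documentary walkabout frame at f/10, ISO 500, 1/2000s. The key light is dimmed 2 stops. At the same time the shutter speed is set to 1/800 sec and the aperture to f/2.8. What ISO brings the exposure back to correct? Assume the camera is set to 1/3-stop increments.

ISO 64

Scene light: 2 stops darker.
Shutter speed: 1/2000 → 1/1600 → 1/1250 → 1/1000 → 1/800 — 1 1/3 stops slower (brighter).
Aperture: f/10 → f/9 → f/8 → f/7.1 → f/6.3 → f/5.6 → f/5 → f/4.5 → f/4 → f/3.5 → f/3.2 → f/2.8 — 3 2/3 stops larger aperture (brighter).
Net so far: 3 stops brighter. ISO: 500 → 400 → 320 → 250 → 200 → 160 → 125 → 100 → 80 → 64.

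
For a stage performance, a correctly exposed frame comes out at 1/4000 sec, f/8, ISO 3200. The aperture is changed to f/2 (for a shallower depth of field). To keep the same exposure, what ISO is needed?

ISO 200

Aperture: f/8 → f/5.6 → f/4 → f/2.8 → f/2 — 4 stops wider (brighter).
Need 4 stops darker from the ISO: 3200 → 1600 → 800 → 400 → 200.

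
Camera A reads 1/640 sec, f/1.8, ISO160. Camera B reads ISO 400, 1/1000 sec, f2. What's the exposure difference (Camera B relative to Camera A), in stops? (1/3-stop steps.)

Aperture: f/1.8 → f/2 — 1/3 stop stopped down (darker).
Shutter speed: 1/640 → 1/800 → 1/1000 — 2/3 stop shorter (darker).
ISO: 160 → 200 → 250 → 320 → 400 — 1 1/3 stops raised (brighter).
Net: −1/3 −2/3 +1 1/3 = +1/3 stops.

1/3 stop brighter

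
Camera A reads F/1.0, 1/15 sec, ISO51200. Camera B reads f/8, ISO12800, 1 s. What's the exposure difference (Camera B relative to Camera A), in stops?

4 stops darker

Aperture: f/1.0 → f/1.4 → f/2 → f/2.8 → f/4 → f/5.6 → f/8 — 6 stops narrower (darker).
Shutter speed: 1/15 → 1/8 → 1/4 → 1/2 → 1 — 4 stops slower (brighter).
ISO: 51200 → 25600 → 12800 — 2 stops dropped (darker).
Net: −6 +4 −2 = −4 stops.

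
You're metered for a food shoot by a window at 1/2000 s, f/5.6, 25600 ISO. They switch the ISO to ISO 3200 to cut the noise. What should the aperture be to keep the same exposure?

f/2

ISO: 25600 → 12800 → 6400 → 3200 — 3 stops lower (darker).
Need 3 stops brighter from the aperture: f/5.6 → f/4 → f/2.8 → f/2.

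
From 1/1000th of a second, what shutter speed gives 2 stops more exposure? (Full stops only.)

Shutter speed: 1/1000 → 1/500 → 1/250 — 2 stops slower (brighter).

1/250s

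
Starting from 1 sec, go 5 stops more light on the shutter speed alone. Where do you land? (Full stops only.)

Shutter speed: 1 → 2 → 4 → 8 → 15 → 30 — 5 stops longer (brighter).

30 s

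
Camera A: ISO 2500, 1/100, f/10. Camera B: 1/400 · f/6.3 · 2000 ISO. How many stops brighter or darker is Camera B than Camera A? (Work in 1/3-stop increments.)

Aperture: f/10 → f/9 → f/8 → f/7.1 → f/6.3 — 1 1/3 stops wider (brighter).
Shutter speed: 1/100 → 1/125 → 1/160 → 1/200 → 1/250 → 1/320 → 1/400 — 2 stops shorter (darker).
ISO: 2500 → 2000 — 1/3 stop lower (darker).
Net: +1 1/3 −2 −1/3 = −1 stop.

1 stop darker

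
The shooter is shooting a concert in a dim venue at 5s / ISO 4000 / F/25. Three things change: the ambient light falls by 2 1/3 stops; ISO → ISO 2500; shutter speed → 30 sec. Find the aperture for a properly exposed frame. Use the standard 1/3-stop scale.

Scene light: 2 1/3 stops darker.
ISO: 4000 → 3200 → 2500 — 2/3 stop dropped (darker).
Shutter speed: 5 → 6 → 8 → 10 → 13 → 15 → 20 → 25 → 30 — 2 2/3 stops slower (brighter).
Net so far: 1/3 stop darker. Aperture: f/25 → f/22.

f/22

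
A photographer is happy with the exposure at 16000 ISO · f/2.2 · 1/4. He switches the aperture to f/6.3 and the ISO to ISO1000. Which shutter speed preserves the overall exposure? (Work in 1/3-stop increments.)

Aperture: f/2.2 → f/2.5 → f/2.8 → f/3.2 → f/3.5 → f/4 → f/4.5 → f/5 → f/5.6 → f/6.3 — 3 stops smaller aperture (darker).
ISO: 16000 → 12800 → 10000 → 8000 → 6400 → 5000 → 4000 → 3200 → 2500 → 2000 → 1600 → 1250 → 1000 — 4 stops lower (darker).
Net change so far: 7 stops darker. Offset with the shutter speed: 1/4 → 0.3 → 0.4 → 0.5 → 0.6 → 0.8 → 1 → 1.3 → 1.6 → 2 → 2.5 → 3.2 → 4 → 5 → 6 → 8 → 10 → 13 → 15 → 20 → 25 → 30.

30 s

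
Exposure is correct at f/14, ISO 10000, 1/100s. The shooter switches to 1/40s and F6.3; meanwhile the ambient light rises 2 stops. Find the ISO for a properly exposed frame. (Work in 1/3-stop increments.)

ISO 200

Scene light: 2 stops brighter.
Shutter speed: 1/100 → 1/80 → 1/60 → 1/50 → 1/40 — 1 1/3 stops longer (brighter).
Aperture: f/14 → f/13 → f/11 → f/10 → f/9 → f/8 → f/7.1 → f/6.3 — 2 1/3 stops larger aperture (brighter).
Net so far: 5 2/3 stops brighter. ISO: 10000 → 8000 → 6400 → 5000 → 4000 → 3200 → 2500 → 2000 → 1600 → 1250 → 1000 → 800 → 640 → 500 → 400 → 320 → 250 → 200.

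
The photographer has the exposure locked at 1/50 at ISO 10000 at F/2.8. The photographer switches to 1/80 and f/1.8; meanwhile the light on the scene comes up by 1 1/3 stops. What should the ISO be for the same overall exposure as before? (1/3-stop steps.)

Scene light: 1 1/3 stops brighter.
Shutter speed: 1/50 → 1/60 → 1/80 — 2/3 stop faster (darker).
Aperture: f/2.8 → f/2.5 → f/2.2 → f/2 → f/1.8 — 1 1/3 stops larger aperture (brighter).
Net so far: 2 stops brighter. ISO: 10000 → 8000 → 6400 → 5000 → 4000 → 3200 → 2500.

ISO 2500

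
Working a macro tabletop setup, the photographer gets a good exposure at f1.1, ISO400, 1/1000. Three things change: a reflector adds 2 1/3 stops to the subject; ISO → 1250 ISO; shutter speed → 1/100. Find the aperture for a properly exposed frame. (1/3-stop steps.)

Scene light: 2 1/3 stops brighter.
ISO: 400 → 500 → 640 → 800 → 1000 → 1250 — 1 2/3 stops raised (brighter).
Shutter speed: 1/1000 → 1/800 → 1/640 → 1/500 → 1/400 → 1/320 → 1/250 → 1/200 → 1/160 → 1/125 → 1/100 — 3 1/3 stops slower (brighter).
Net so far: 7 1/3 stops brighter. Aperture: f/1.1 → f/1.2 → f/1.4 → f/1.6 → f/1.8 → f/2 → f/2.2 → f/2.5 → f/2.8 → f/3.2 → f/3.5 → f/4 → f/4.5 → f/5 → f/5.6 → f/6.3 → f/7.1 → f/8 → f/9 → f/10 → f/11 → f/13 → f/14.

f/14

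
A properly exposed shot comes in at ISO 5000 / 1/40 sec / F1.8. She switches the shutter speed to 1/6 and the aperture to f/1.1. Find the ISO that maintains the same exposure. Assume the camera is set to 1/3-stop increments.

ISO 320

Shutter speed: 1/40 → 1/30 → 1/25 → 1/20 → 1/15 → 1/13 → 1/10 → 1/8 → 1/6 — 2 2/3 stops slower (brighter).
Aperture: f/1.8 → f/1.6 → f/1.4 → f/1.2 → f/1.1 — 1 1/3 stops wider (brighter).
Net change so far: 4 stops brighter. Offset with the ISO: 5000 → 4000 → 3200 → 2500 → 2000 → 1600 → 1250 → 1000 → 800 → 640 → 500 → 400 → 320.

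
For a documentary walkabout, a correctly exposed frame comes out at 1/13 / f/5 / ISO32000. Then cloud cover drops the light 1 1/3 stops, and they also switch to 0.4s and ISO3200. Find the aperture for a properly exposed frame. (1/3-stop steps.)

f/2.2

Scene light: 1 1/3 stops darker.
Shutter speed: 1/13 → 1/10 → 1/8 → 1/6 → 1/5 → 1/4 → 0.3 → 0.4 — 2 1/3 stops longer (brighter).
ISO: 32000 → 25600 → 20000 → 16000 → 12800 → 10000 → 8000 → 6400 → 5000 → 4000 → 3200 — 3 1/3 stops dropped (darker).
Net so far: 2 1/3 stops darker. Aperture: f/5 → f/4.5 → f/4 → f/3.5 → f/3.2 → f/2.8 → f/2.5 → f/2.2.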